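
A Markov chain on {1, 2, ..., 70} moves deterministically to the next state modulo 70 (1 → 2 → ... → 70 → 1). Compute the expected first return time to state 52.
E[T_52 | X_0 = 52] = 70

The chain cycles deterministically, so starting at state 52 it returns in exactly 70 steps. Equivalently, the stationary distribution is uniform π_j = 1/70 for every state j, so by Kac's formula E[T_52] = 1/π_52 = 70.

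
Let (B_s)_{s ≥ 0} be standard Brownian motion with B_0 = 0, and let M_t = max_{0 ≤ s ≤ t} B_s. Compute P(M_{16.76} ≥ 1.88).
P(M_{16.76} ≥ 1.88) = 2·P(B_{16.76} ≥ 1.88) = 2(1 − Φ(1.88/√16.76)) ≈ 0.6461

By the reflection principle for Brownian motion, P(M_t ≥ a) = 2 · P(B_t ≥ a) for a ≥ 0. Since B_t ~ N(0, t), P(B_t ≥ 1.88) = 1 − Φ(1.88/√t) = 1 − Φ(1.88/√16.76) = 1 − Φ(0.4592). So
  P(M_{16.76} ≥ 1.88) = 2(1 − Φ(0.4592)) ≈ 0.6461.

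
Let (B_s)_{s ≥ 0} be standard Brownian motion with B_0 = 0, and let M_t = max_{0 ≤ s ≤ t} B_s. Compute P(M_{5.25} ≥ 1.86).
P(M_{5.25} ≥ 1.86) = 2·P(B_{5.25} ≥ 1.86) = 2(1 − Φ(1.86/√5.25)) ≈ 0.4169

By the reflection principle for Brownian motion, P(M_t ≥ a) = 2 · P(B_t ≥ a) for a ≥ 0. Since B_t ~ N(0, t), P(B_t ≥ 1.86) = 1 − Φ(1.86/√t) = 1 − Φ(1.86/√5.25) = 1 − Φ(0.8118). So
  P(M_{5.25} ≥ 1.86) = 2(1 − Φ(0.8118)) ≈ 0.4169.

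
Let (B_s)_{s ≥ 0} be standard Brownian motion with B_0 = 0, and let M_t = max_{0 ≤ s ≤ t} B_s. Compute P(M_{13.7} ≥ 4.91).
P(M_{13.7} ≥ 4.91) = 2·P(B_{13.7} ≥ 4.91) = 2(1 − Φ(4.91/√13.7)) ≈ 0.1847

By the reflection principle for Brownian motion, P(M_t ≥ a) = 2 · P(B_t ≥ a) for a ≥ 0. Since B_t ~ N(0, t), P(B_t ≥ 4.91) = 1 − Φ(4.91/√t) = 1 − Φ(4.91/√13.7) = 1 − Φ(1.3265). So
  P(M_{13.7} ≥ 4.91) = 2(1 − Φ(1.3265)) ≈ 0.1847.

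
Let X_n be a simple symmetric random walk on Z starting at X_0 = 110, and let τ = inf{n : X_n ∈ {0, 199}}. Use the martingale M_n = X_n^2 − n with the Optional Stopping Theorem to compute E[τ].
E[τ] = 9790

M_n = X_n^2 − n is a martingale (since E[X_{n+1}^2 | F_n] = X_n^2 + 1). By OST (τ has finite mean in a bounded region), E[M_τ] = E[M_0] = X_0^2 − 0 = 110^2 = 12100. Also E[M_τ] = E[X_τ^2] − E[τ]. The walk exits at 0 or 199, with P(hit 199 first) = 110/199, so E[X_τ^2] = 199^2 · 110/199 + 0 = 21890. Thus E[τ] = E[X_τ^2] − E[M_τ] = 21890 − 12100 = 9790 = 110(199 − 110) = 9790.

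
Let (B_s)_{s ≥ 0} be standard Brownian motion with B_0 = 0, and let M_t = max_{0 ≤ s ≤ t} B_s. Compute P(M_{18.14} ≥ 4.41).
P(M_{18.14} ≥ 4.41) = 2·P(B_{18.14} ≥ 4.41) = 2(1 − Φ(4.41/√18.14)) ≈ 0.3005

By the reflection principle for Brownian motion, P(M_t ≥ a) = 2 · P(B_t ≥ a) for a ≥ 0. Since B_t ~ N(0, t), P(B_t ≥ 4.41) = 1 − Φ(4.41/√t) = 1 − Φ(4.41/√18.14) = 1 − Φ(1.0354). So
  P(M_{18.14} ≥ 4.41) = 2(1 − Φ(1.0354)) ≈ 0.3005.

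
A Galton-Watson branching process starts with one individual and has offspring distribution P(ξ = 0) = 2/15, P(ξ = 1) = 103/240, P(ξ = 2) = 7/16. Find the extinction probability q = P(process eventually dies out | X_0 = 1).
q = 32/105

The pgf is f(s) = 2/15 + 103/240·s + 7/16·s². The extinction probability q is the smallest fixed point of f in [0, 1]. Setting s = f(s):
  7/16·s² + (103/240 − 1)·s + 2/15 = 0
  7/16·s² − (2/15 + 7/16)·s + 2/15 = 0
which factors as (s − 1)·(7/16·s − 2/15) = 0, giving roots s = 1 and s = (2/15)/(7/16) = 32/105.
Mean offspring μ = 103/240 + 2·7/16 = 313/240 > 1 (supercritical), so q < 1. The extinction probability is the smaller root: q = (2/15)/(7/16) = 32/105.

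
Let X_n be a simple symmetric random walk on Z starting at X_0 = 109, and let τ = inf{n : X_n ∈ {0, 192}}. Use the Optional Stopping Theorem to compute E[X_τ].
E[X_τ] = 109

X_n is a martingale and τ is a bounded-mean stopping time (indeed τ is finite a.s. with bounded expectation since the walk is in a bounded region). By the OST, E[X_τ] = E[X_0] = 109. Equivalently: E[X_τ] = 192 · P(hit 192 first) + 0 · P(hit 0 first) = 192 · (109/192) = 109.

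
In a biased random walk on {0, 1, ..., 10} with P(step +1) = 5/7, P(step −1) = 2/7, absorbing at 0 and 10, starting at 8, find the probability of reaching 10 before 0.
P(hit 10 before 0) = (1 − (2/5)^8) / (1 − (2/5)^10) = 464725/464981

Let u_k denote P(reach 10 before 0 | start at k). Boundary: u_0 = 0, u_10 = 1. Recurrence: u_k = 5/7·u_{k+1} + 2/7·u_{k-1} for 1 ≤ k ≤ 9. Try u_k = A + B·r^k with r = q/p = (2/7)/(5/7) = 2/5. Substitution satisfies the recurrence; boundary conditions give:
  u_k = (1 − r^k) / (1 − r^N) = (1 − (2/5)^8) / (1 − (2/5)^10) = 464725/464981.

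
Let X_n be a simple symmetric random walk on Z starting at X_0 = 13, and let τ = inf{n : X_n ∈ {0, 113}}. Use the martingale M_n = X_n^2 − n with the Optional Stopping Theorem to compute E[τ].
E[τ] = 1300

M_n = X_n^2 − n is a martingale (since E[X_{n+1}^2 | F_n] = X_n^2 + 1). By OST (τ has finite mean in a bounded region), E[M_τ] = E[M_0] = X_0^2 − 0 = 13^2 = 169. Also E[M_τ] = E[X_τ^2] − E[τ]. The walk exits at 0 or 113, with P(hit 113 first) = 13/113, so E[X_τ^2] = 113^2 · 13/113 + 0 = 1469. Thus E[τ] = E[X_τ^2] − E[M_τ] = 1469 − 169 = 1300 = 13(113 − 13) = 1300.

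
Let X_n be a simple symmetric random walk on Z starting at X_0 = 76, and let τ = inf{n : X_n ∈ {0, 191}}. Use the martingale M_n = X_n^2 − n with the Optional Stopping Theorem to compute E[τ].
E[τ] = 8740

M_n = X_n^2 − n is a martingale (since E[X_{n+1}^2 | F_n] = X_n^2 + 1). By OST (τ has finite mean in a bounded region), E[M_τ] = E[M_0] = X_0^2 − 0 = 76^2 = 5776. Also E[M_τ] = E[X_τ^2] − E[τ]. The walk exits at 0 or 191, with P(hit 191 first) = 76/191, so E[X_τ^2] = 191^2 · 76/191 + 0 = 14516. Thus E[τ] = E[X_τ^2] − E[M_τ] = 14516 − 5776 = 8740 = 76(191 − 76) = 8740.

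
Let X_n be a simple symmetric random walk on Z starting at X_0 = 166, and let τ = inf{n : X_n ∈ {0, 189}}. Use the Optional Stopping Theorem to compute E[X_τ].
E[X_τ] = 166

X_n is a martingale and τ is a bounded-mean stopping time (indeed τ is finite a.s. with bounded expectation since the walk is in a bounded region). By the OST, E[X_τ] = E[X_0] = 166. Equivalently: E[X_τ] = 189 · P(hit 189 first) + 0 · P(hit 0 first) = 189 · (166/189) = 166.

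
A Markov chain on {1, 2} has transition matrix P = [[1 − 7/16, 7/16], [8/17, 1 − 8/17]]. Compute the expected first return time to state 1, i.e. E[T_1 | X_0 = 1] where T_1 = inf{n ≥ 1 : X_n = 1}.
E[T_1 | X_0 = 1] = 1/π_1 = 247/128

For an irreducible recurrent Markov chain with stationary distribution π, E[T_i | X_0 = i] = 1/π_i (Kac's formula). Here π_1 = (8/17)/(7/16 + 8/17) = (8/17)/(247/272) = 128/247, so E[T_1 | X_0 = 1] = 1/π_1 = (7/16 + 8/17)/(8/17) = (247/272)/(8/17) = 247/128.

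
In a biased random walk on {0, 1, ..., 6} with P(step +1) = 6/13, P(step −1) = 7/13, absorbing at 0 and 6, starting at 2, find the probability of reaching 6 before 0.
P(hit 6 before 0) = (1 − (7/6)^2) / (1 − (7/6)^6) = 1296/5461

Let u_k denote P(reach 6 before 0 | start at k). Boundary: u_0 = 0, u_6 = 1. Recurrence: u_k = 6/13·u_{k+1} + 7/13·u_{k-1} for 1 ≤ k ≤ 5. Try u_k = A + B·r^k with r = q/p = (7/13)/(6/13) = 7/6. Substitution satisfies the recurrence; boundary conditions give:
  u_k = (1 − r^k) / (1 − r^N) = (1 − (7/6)^2) / (1 − (7/6)^6) = 1296/5461.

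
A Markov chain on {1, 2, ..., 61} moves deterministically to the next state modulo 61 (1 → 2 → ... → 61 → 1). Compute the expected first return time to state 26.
E[T_26 | X_0 = 26] = 61

The chain cycles deterministically, so starting at state 26 it returns in exactly 61 steps. Equivalently, the stationary distribution is uniform π_j = 1/61 for every state j, so by Kac's formula E[T_26] = 1/π_26 = 61.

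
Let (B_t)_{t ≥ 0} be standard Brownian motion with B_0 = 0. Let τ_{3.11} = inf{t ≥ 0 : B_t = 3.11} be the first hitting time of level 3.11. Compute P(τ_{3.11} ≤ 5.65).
P(τ_{3.11} ≤ 5.65) = 2(1 − Φ(3.11/√5.65)) = 2(1 − Φ(1.3084)) ≈ 0.1907

By the reflection principle for standard BM, P(τ_b ≤ t) = 2 · P(B_t ≥ b). Since B_t ~ N(0, t), P(B_t ≥ 3.11) = 1 − Φ(3.11/√t) = 1 − Φ(3.11/√5.65) = 1 − Φ(1.3084) ≈ 0.09537. Doubling: P(τ_{3.11} ≤ 5.65) ≈ 2 · 0.09537 = 0.19074 ≈ 0.1907.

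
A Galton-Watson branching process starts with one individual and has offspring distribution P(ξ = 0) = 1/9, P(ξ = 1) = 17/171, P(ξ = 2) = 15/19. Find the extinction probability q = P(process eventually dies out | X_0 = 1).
q = 19/135

The pgf is f(s) = 1/9 + 17/171·s + 15/19·s². The extinction probability q is the smallest fixed point of f in [0, 1]. Setting s = f(s):
  15/19·s² + (17/171 − 1)·s + 1/9 = 0
  15/19·s² − (1/9 + 15/19)·s + 1/9 = 0
which factors as (s − 1)·(15/19·s − 1/9) = 0, giving roots s = 1 and s = (1/9)/(15/19) = 19/135.
Mean offspring μ = 17/171 + 2·15/19 = 287/171 > 1 (supercritical), so q < 1. The extinction probability is the smaller root: q = (1/9)/(15/19) = 19/135.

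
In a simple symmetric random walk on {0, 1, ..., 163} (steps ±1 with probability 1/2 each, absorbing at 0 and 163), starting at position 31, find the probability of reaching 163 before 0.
P(hit 163 before 0) = 31/163

Let u_k = P(hit 163 before 0 | start at k). Then u_0 = 0, u_163 = 1, and u_k = u_{k-1}/2 + u_{k+1}/2 for 1 ≤ k ≤ 162. This harmonic recurrence is solved by u_k = k/163, giving u_31 = 31/163.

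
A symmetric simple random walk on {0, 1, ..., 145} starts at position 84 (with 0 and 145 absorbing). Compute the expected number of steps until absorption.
E[τ | X_0 = 84] = 5124

Let v_k = E[τ | X_0 = k]. Boundary: v_0 = v_145 = 0. Recurrence: v_k = 1 + (v_{k-1} + v_{k+1})/2 for 1 ≤ k ≤ 144. The particular solution to v_k − (v_{k-1} + v_{k+1})/2 = 1 is v_k = −k^2. Adding homogeneous solution A + B k and matching boundaries gives v_k = k (145 − k). Substituting k = 84: v_84 = 84 · 61 = 5124.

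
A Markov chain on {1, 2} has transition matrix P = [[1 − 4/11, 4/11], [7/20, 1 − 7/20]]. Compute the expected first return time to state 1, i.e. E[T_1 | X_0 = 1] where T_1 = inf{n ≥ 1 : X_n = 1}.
E[T_1 | X_0 = 1] = 1/π_1 = 157/77

For an irreducible recurrent Markov chain with stationary distribution π, E[T_i | X_0 = i] = 1/π_i (Kac's formula). Here π_1 = (7/20)/(4/11 + 7/20) = (7/20)/(157/220) = 77/157, so E[T_1 | X_0 = 1] = 1/π_1 = (4/11 + 7/20)/(7/20) = (157/220)/(7/20) = 157/77.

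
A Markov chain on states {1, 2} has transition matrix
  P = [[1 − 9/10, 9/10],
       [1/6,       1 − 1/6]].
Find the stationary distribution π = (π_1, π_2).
π_1 = 5/32, π_2 = 27/32

Solve πP = π with π_1 + π_2 = 1. From πP = π: π_1 · (1 − 9/10) + π_2 · 1/6 = π_1 ⇒ π_2 · 1/6 = π_1 · 9/10 ⇒ π_2/π_1 = (9/10)/(1/6) = 27/5. Together with π_1 + π_2 = 1:
  π_1 = (1/6)/(9/10 + 1/6) = (1/6)/(16/15) = 5/32,
  π_2 = (9/10)/(9/10 + 1/6) = (9/10)/(16/15) = 27/32.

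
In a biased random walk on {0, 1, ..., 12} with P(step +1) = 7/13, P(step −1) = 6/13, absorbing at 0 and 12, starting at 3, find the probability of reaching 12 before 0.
P(hit 12 before 0) = (1 − (6/7)^3) / (1 − (6/7)^12) = 40353607/91846495

Let u_k denote P(reach 12 before 0 | start at k). Boundary: u_0 = 0, u_12 = 1. Recurrence: u_k = 7/13·u_{k+1} + 6/13·u_{k-1} for 1 ≤ k ≤ 11. Try u_k = A + B·r^k with r = q/p = (6/13)/(7/13) = 6/7. Substitution satisfies the recurrence; boundary conditions give:
  u_k = (1 − r^k) / (1 − r^N) = (1 − (6/7)^3) / (1 − (6/7)^12) = 40353607/91846495.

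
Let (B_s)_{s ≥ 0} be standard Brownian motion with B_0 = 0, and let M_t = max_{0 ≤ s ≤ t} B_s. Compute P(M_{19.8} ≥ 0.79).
P(M_{19.8} ≥ 0.79) = 2·P(B_{19.8} ≥ 0.79) = 2(1 − Φ(0.79/√19.8)) ≈ 0.8591

By the reflection principle for Brownian motion, P(M_t ≥ a) = 2 · P(B_t ≥ a) for a ≥ 0. Since B_t ~ N(0, t), P(B_t ≥ 0.79) = 1 − Φ(0.79/√t) = 1 − Φ(0.79/√19.8) = 1 − Φ(0.1775). So
  P(M_{19.8} ≥ 0.79) = 2(1 − Φ(0.1775)) ≈ 0.8591.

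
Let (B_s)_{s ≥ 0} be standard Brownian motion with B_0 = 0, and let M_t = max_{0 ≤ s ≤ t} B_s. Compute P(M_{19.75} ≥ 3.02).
P(M_{19.75} ≥ 3.02) = 2·P(B_{19.75} ≥ 3.02) = 2(1 − Φ(3.02/√19.75)) ≈ 0.4968

By the reflection principle for Brownian motion, P(M_t ≥ a) = 2 · P(B_t ≥ a) for a ≥ 0. Since B_t ~ N(0, t), P(B_t ≥ 3.02) = 1 − Φ(3.02/√t) = 1 − Φ(3.02/√19.75) = 1 − Φ(0.6796). So
  P(M_{19.75} ≥ 3.02) = 2(1 − Φ(0.6796)) ≈ 0.4968.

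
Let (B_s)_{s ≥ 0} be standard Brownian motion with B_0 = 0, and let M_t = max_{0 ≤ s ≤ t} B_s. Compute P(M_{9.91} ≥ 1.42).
P(M_{9.91} ≥ 1.42) = 2·P(B_{9.91} ≥ 1.42) = 2(1 − Φ(1.42/√9.91)) ≈ 0.6519

By the reflection principle for Brownian motion, P(M_t ≥ a) = 2 · P(B_t ≥ a) for a ≥ 0. Since B_t ~ N(0, t), P(B_t ≥ 1.42) = 1 − Φ(1.42/√t) = 1 − Φ(1.42/√9.91) = 1 − Φ(0.4511). So
  P(M_{9.91} ≥ 1.42) = 2(1 − Φ(0.4511)) ≈ 0.6519.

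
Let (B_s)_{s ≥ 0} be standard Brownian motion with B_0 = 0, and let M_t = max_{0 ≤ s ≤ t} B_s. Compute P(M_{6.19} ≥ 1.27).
P(M_{6.19} ≥ 1.27) = 2·P(B_{6.19} ≥ 1.27) = 2(1 − Φ(1.27/√6.19)) ≈ 0.6097

By the reflection principle for Brownian motion, P(M_t ≥ a) = 2 · P(B_t ≥ a) for a ≥ 0. Since B_t ~ N(0, t), P(B_t ≥ 1.27) = 1 − Φ(1.27/√t) = 1 − Φ(1.27/√6.19) = 1 − Φ(0.5105). So
  P(M_{6.19} ≥ 1.27) = 2(1 − Φ(0.5105)) ≈ 0.6097.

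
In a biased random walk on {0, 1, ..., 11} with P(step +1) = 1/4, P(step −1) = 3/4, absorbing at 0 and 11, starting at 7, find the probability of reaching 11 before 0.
P(hit 11 before 0) = (1 − (3)^7) / (1 − (3)^11) = 1093/88573

Let u_k denote P(reach 11 before 0 | start at k). Boundary: u_0 = 0, u_11 = 1. Recurrence: u_k = 1/4·u_{k+1} + 3/4·u_{k-1} for 1 ≤ k ≤ 10. Try u_k = A + B·r^k with r = q/p = (3/4)/(1/4) = 3. Substitution satisfies the recurrence; boundary conditions give:
  u_k = (1 − r^k) / (1 − r^N) = (1 − (3)^7) / (1 − (3)^11) = 1093/88573.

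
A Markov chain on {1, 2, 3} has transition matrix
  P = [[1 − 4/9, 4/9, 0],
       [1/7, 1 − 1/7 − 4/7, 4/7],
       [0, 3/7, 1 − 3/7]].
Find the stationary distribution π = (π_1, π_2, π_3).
π = (27/223, 84/223, 112/223)

This is a birth-death chain on three states, which satisfies detailed balance: π_1 · P_{12} = π_2 · P_{21} and π_2 · P_{23} = π_3 · P_{32}.
From π_1 · 4/9 = π_2 · 1/7: π_2/π_1 = (4/9)/(1/7) = 28/9.
From π_2 · 4/7 = π_3 · 3/7: π_3/π_2 = (4/7)/(3/7) = 4/3.
Take π_1 proportional to 1; then unnormalized π = (1, 28/9, 112/27). Normalize by dividing by the sum 223/27:
  π = (27/223, 84/223, 112/223).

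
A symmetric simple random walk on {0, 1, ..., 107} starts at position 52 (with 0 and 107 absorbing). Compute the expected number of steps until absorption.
E[τ | X_0 = 52] = 2860

Let v_k = E[τ | X_0 = k]. Boundary: v_0 = v_107 = 0. Recurrence: v_k = 1 + (v_{k-1} + v_{k+1})/2 for 1 ≤ k ≤ 106. The particular solution to v_k − (v_{k-1} + v_{k+1})/2 = 1 is v_k = −k^2. Adding homogeneous solution A + B k and matching boundaries gives v_k = k (107 − k). Substituting k = 52: v_52 = 52 · 55 = 2860.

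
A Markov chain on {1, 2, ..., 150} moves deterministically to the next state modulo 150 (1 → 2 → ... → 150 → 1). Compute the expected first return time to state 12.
E[T_12 | X_0 = 12] = 150

The chain cycles deterministically, so starting at state 12 it returns in exactly 150 steps. Equivalently, the stationary distribution is uniform π_j = 1/150 for every state j, so by Kac's formula E[T_12] = 1/π_12 = 150.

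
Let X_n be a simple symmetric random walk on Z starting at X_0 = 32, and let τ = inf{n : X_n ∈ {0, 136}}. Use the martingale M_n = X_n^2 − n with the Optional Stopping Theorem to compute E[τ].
E[τ] = 3328

M_n = X_n^2 − n is a martingale (since E[X_{n+1}^2 | F_n] = X_n^2 + 1). By OST (τ has finite mean in a bounded region), E[M_τ] = E[M_0] = X_0^2 − 0 = 32^2 = 1024. Also E[M_τ] = E[X_τ^2] − E[τ]. The walk exits at 0 or 136, with P(hit 136 first) = 32/136, so E[X_τ^2] = 136^2 · 32/136 + 0 = 4352. Thus E[τ] = E[X_τ^2] − E[M_τ] = 4352 − 1024 = 3328 = 32(136 − 32) = 3328.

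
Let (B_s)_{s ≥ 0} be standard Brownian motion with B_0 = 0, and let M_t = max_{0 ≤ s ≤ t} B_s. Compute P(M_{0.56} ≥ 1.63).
P(M_{0.56} ≥ 1.63) = 2·P(B_{0.56} ≥ 1.63) = 2(1 − Φ(1.63/√0.56)) ≈ 0.0294

By the reflection principle for Brownian motion, P(M_t ≥ a) = 2 · P(B_t ≥ a) for a ≥ 0. Since B_t ~ N(0, t), P(B_t ≥ 1.63) = 1 − Φ(1.63/√t) = 1 − Φ(1.63/√0.56) = 1 − Φ(2.1782). So
  P(M_{0.56} ≥ 1.63) = 2(1 − Φ(2.1782)) ≈ 0.0294.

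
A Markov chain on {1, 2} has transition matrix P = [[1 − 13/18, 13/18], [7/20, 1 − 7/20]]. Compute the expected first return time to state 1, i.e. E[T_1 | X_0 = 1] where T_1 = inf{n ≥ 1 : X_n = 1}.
E[T_1 | X_0 = 1] = 1/π_1 = 193/63

For an irreducible recurrent Markov chain with stationary distribution π, E[T_i | X_0 = i] = 1/π_i (Kac's formula). Here π_1 = (7/20)/(13/18 + 7/20) = (7/20)/(193/180) = 63/193, so E[T_1 | X_0 = 1] = 1/π_1 = (13/18 + 7/20)/(7/20) = (193/180)/(7/20) = 193/63.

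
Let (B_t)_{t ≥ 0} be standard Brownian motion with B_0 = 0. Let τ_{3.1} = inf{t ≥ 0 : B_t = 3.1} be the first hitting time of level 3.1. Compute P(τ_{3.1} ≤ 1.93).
P(τ_{3.1} ≤ 1.93) = 2(1 − Φ(3.1/√1.93)) = 2(1 − Φ(2.2314)) ≈ 0.0257

By the reflection principle for standard BM, P(τ_b ≤ t) = 2 · P(B_t ≥ b). Since B_t ~ N(0, t), P(B_t ≥ 3.1) = 1 − Φ(3.1/√t) = 1 − Φ(3.1/√1.93) = 1 − Φ(2.2314) ≈ 0.01283. Doubling: P(τ_{3.1} ≤ 1.93) ≈ 2 · 0.01283 = 0.02566 ≈ 0.0257.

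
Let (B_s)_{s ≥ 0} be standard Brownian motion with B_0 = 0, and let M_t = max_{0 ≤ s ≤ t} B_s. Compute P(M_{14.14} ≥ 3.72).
P(M_{14.14} ≥ 3.72) = 2·P(B_{14.14} ≥ 3.72) = 2(1 − Φ(3.72/√14.14)) ≈ 0.3225

By the reflection principle for Brownian motion, P(M_t ≥ a) = 2 · P(B_t ≥ a) for a ≥ 0. Since B_t ~ N(0, t), P(B_t ≥ 3.72) = 1 − Φ(3.72/√t) = 1 − Φ(3.72/√14.14) = 1 − Φ(0.9893). So
  P(M_{14.14} ≥ 3.72) = 2(1 − Φ(0.9893)) ≈ 0.3225.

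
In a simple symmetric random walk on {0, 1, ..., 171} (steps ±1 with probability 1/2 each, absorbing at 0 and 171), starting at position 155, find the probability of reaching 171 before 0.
P(hit 171 before 0) = 155/171

Let u_k = P(hit 171 before 0 | start at k). Then u_0 = 0, u_171 = 1, and u_k = u_{k-1}/2 + u_{k+1}/2 for 1 ≤ k ≤ 170. This harmonic recurrence is solved by u_k = k/171, giving u_155 = 155/171.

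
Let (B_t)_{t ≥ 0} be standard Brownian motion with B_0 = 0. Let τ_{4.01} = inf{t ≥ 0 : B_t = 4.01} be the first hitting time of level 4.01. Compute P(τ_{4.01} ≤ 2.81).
P(τ_{4.01} ≤ 2.81) = 2(1 − Φ(4.01/√2.81)) = 2(1 − Φ(2.3922)) ≈ 0.0167

By the reflection principle for standard BM, P(τ_b ≤ t) = 2 · P(B_t ≥ b). Since B_t ~ N(0, t), P(B_t ≥ 4.01) = 1 − Φ(4.01/√t) = 1 − Φ(4.01/√2.81) = 1 − Φ(2.3922) ≈ 0.00837. Doubling: P(τ_{4.01} ≤ 2.81) ≈ 2 · 0.00837 = 0.01674 ≈ 0.0167.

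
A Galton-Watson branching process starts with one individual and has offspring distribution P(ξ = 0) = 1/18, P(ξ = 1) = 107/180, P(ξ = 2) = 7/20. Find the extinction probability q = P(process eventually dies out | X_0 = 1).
q = 10/63

The pgf is f(s) = 1/18 + 107/180·s + 7/20·s². The extinction probability q is the smallest fixed point of f in [0, 1]. Setting s = f(s):
  7/20·s² + (107/180 − 1)·s + 1/18 = 0
  7/20·s² − (1/18 + 7/20)·s + 1/18 = 0
which factors as (s − 1)·(7/20·s − 1/18) = 0, giving roots s = 1 and s = (1/18)/(7/20) = 10/63.
Mean offspring μ = 107/180 + 2·7/20 = 233/180 > 1 (supercritical), so q < 1. The extinction probability is the smaller root: q = (1/18)/(7/20) = 10/63.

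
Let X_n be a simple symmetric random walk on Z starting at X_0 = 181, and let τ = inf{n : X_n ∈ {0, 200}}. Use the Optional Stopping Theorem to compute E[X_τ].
E[X_τ] = 181

X_n is a martingale and τ is a bounded-mean stopping time (indeed τ is finite a.s. with bounded expectation since the walk is in a bounded region). By the OST, E[X_τ] = E[X_0] = 181. Equivalently: E[X_τ] = 200 · P(hit 200 first) + 0 · P(hit 0 first) = 200 · (181/200) = 181.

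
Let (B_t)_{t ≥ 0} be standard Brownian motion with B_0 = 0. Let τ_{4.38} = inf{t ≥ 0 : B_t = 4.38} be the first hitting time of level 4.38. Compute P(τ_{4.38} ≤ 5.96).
P(τ_{4.38} ≤ 5.96) = 2(1 − Φ(4.38/√5.96)) = 2(1 − Φ(1.7941)) ≈ 0.0728

By the reflection principle for standard BM, P(τ_b ≤ t) = 2 · P(B_t ≥ b). Since B_t ~ N(0, t), P(B_t ≥ 4.38) = 1 − Φ(4.38/√t) = 1 − Φ(4.38/√5.96) = 1 − Φ(1.7941) ≈ 0.03640. Doubling: P(τ_{4.38} ≤ 5.96) ≈ 2 · 0.03640 = 0.07280 ≈ 0.0728.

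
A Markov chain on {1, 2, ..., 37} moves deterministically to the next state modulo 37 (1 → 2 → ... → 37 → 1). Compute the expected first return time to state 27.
E[T_27 | X_0 = 27] = 37

The chain cycles deterministically, so starting at state 27 it returns in exactly 37 steps. Equivalently, the stationary distribution is uniform π_j = 1/37 for every state j, so by Kac's formula E[T_27] = 1/π_27 = 37.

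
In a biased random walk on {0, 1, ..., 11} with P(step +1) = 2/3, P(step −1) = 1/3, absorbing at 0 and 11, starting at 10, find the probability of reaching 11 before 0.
P(hit 11 before 0) = (1 − (1/2)^10) / (1 − (1/2)^11) = 2046/2047

Let u_k denote P(reach 11 before 0 | start at k). Boundary: u_0 = 0, u_11 = 1. Recurrence: u_k = 2/3·u_{k+1} + 1/3·u_{k-1} for 1 ≤ k ≤ 10. Try u_k = A + B·r^k with r = q/p = (1/3)/(2/3) = 1/2. Substitution satisfies the recurrence; boundary conditions give:
  u_k = (1 − r^k) / (1 − r^N) = (1 − (1/2)^10) / (1 − (1/2)^11) = 2046/2047.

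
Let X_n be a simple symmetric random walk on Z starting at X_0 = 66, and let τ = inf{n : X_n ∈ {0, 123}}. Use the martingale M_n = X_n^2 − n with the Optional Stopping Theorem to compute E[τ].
E[τ] = 3762

M_n = X_n^2 − n is a martingale (since E[X_{n+1}^2 | F_n] = X_n^2 + 1). By OST (τ has finite mean in a bounded region), E[M_τ] = E[M_0] = X_0^2 − 0 = 66^2 = 4356. Also E[M_τ] = E[X_τ^2] − E[τ]. The walk exits at 0 or 123, with P(hit 123 first) = 66/123, so E[X_τ^2] = 123^2 · 66/123 + 0 = 8118. Thus E[τ] = E[X_τ^2] − E[M_τ] = 8118 − 4356 = 3762 = 66(123 − 66) = 3762.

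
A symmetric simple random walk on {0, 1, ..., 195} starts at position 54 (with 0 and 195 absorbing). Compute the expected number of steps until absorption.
E[τ | X_0 = 54] = 7614

Let v_k = E[τ | X_0 = k]. Boundary: v_0 = v_195 = 0. Recurrence: v_k = 1 + (v_{k-1} + v_{k+1})/2 for 1 ≤ k ≤ 194. The particular solution to v_k − (v_{k-1} + v_{k+1})/2 = 1 is v_k = −k^2. Adding homogeneous solution A + B k and matching boundaries gives v_k = k (195 − k). Substituting k = 54: v_54 = 54 · 141 = 7614.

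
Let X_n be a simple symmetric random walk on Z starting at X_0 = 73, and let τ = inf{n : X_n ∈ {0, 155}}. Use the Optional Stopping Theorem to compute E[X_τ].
E[X_τ] = 73

X_n is a martingale and τ is a bounded-mean stopping time (indeed τ is finite a.s. with bounded expectation since the walk is in a bounded region). By the OST, E[X_τ] = E[X_0] = 73. Equivalently: E[X_τ] = 155 · P(hit 155 first) + 0 · P(hit 0 first) = 155 · (73/155) = 73.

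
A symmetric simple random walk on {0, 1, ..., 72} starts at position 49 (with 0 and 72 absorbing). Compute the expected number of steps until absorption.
E[τ | X_0 = 49] = 1127

Let v_k = E[τ | X_0 = k]. Boundary: v_0 = v_72 = 0. Recurrence: v_k = 1 + (v_{k-1} + v_{k+1})/2 for 1 ≤ k ≤ 71. The particular solution to v_k − (v_{k-1} + v_{k+1})/2 = 1 is v_k = −k^2. Adding homogeneous solution A + B k and matching boundaries gives v_k = k (72 − k). Substituting k = 49: v_49 = 49 · 23 = 1127.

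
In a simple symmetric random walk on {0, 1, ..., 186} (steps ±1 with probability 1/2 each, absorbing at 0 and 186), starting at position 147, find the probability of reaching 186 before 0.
P(hit 186 before 0) = 147/186 = 49/62

Let u_k = P(hit 186 before 0 | start at k). Then u_0 = 0, u_186 = 1, and u_k = u_{k-1}/2 + u_{k+1}/2 for 1 ≤ k ≤ 185. This harmonic recurrence is solved by u_k = k/186, giving u_147 = 147/186 = 49/62.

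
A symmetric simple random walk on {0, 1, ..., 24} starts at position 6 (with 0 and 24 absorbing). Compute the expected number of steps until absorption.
E[τ | X_0 = 6] = 108

Let v_k = E[τ | X_0 = k]. Boundary: v_0 = v_24 = 0. Recurrence: v_k = 1 + (v_{k-1} + v_{k+1})/2 for 1 ≤ k ≤ 23. The particular solution to v_k − (v_{k-1} + v_{k+1})/2 = 1 is v_k = −k^2. Adding homogeneous solution A + B k and matching boundaries gives v_k = k (24 − k). Substituting k = 6: v_6 = 6 · 18 = 108.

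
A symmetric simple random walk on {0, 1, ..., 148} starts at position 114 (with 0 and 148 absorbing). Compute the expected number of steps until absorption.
E[τ | X_0 = 114] = 3876

Let v_k = E[τ | X_0 = k]. Boundary: v_0 = v_148 = 0. Recurrence: v_k = 1 + (v_{k-1} + v_{k+1})/2 for 1 ≤ k ≤ 147. The particular solution to v_k − (v_{k-1} + v_{k+1})/2 = 1 is v_k = −k^2. Adding homogeneous solution A + B k and matching boundaries gives v_k = k (148 − k). Substituting k = 114: v_114 = 114 · 34 = 3876.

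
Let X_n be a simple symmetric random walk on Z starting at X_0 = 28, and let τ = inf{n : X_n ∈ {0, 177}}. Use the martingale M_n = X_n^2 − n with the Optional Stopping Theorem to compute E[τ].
E[τ] = 4172

M_n = X_n^2 − n is a martingale (since E[X_{n+1}^2 | F_n] = X_n^2 + 1). By OST (τ has finite mean in a bounded region), E[M_τ] = E[M_0] = X_0^2 − 0 = 28^2 = 784. Also E[M_τ] = E[X_τ^2] − E[τ]. The walk exits at 0 or 177, with P(hit 177 first) = 28/177, so E[X_τ^2] = 177^2 · 28/177 + 0 = 4956. Thus E[τ] = E[X_τ^2] − E[M_τ] = 4956 − 784 = 4172 = 28(177 − 28) = 4172.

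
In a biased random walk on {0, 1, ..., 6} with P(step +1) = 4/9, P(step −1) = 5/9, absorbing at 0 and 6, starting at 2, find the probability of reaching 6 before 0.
P(hit 6 before 0) = (1 − (5/4)^2) / (1 − (5/4)^6) = 256/1281

Let u_k denote P(reach 6 before 0 | start at k). Boundary: u_0 = 0, u_6 = 1. Recurrence: u_k = 4/9·u_{k+1} + 5/9·u_{k-1} for 1 ≤ k ≤ 5. Try u_k = A + B·r^k with r = q/p = (5/9)/(4/9) = 5/4. Substitution satisfies the recurrence; boundary conditions give:
  u_k = (1 − r^k) / (1 − r^N) = (1 − (5/4)^2) / (1 − (5/4)^6) = 256/1281.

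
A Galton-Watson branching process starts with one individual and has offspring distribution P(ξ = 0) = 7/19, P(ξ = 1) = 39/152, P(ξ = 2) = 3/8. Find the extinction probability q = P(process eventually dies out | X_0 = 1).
q = 56/57

The pgf is f(s) = 7/19 + 39/152·s + 3/8·s². The extinction probability q is the smallest fixed point of f in [0, 1]. Setting s = f(s):
  3/8·s² + (39/152 − 1)·s + 7/19 = 0
  3/8·s² − (7/19 + 3/8)·s + 7/19 = 0
which factors as (s − 1)·(3/8·s − 7/19) = 0, giving roots s = 1 and s = (7/19)/(3/8) = 56/57.
Mean offspring μ = 39/152 + 2·3/8 = 153/152 > 1 (supercritical), so q < 1. The extinction probability is the smaller root: q = (7/19)/(3/8) = 56/57.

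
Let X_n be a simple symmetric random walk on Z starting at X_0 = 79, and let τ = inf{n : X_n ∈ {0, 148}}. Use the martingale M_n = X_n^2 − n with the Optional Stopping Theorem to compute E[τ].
E[τ] = 5451

M_n = X_n^2 − n is a martingale (since E[X_{n+1}^2 | F_n] = X_n^2 + 1). By OST (τ has finite mean in a bounded region), E[M_τ] = E[M_0] = X_0^2 − 0 = 79^2 = 6241. Also E[M_τ] = E[X_τ^2] − E[τ]. The walk exits at 0 or 148, with P(hit 148 first) = 79/148, so E[X_τ^2] = 148^2 · 79/148 + 0 = 11692. Thus E[τ] = E[X_τ^2] − E[M_τ] = 11692 − 6241 = 5451 = 79(148 − 79) = 5451.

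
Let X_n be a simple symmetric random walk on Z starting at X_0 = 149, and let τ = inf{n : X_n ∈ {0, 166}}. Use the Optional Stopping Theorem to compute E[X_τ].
E[X_τ] = 149

X_n is a martingale and τ is a bounded-mean stopping time (indeed τ is finite a.s. with bounded expectation since the walk is in a bounded region). By the OST, E[X_τ] = E[X_0] = 149. Equivalently: E[X_τ] = 166 · P(hit 166 first) + 0 · P(hit 0 first) = 166 · (149/166) = 149.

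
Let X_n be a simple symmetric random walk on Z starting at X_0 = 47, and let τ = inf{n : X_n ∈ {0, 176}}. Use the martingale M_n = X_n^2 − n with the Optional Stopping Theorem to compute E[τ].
E[τ] = 6063

M_n = X_n^2 − n is a martingale (since E[X_{n+1}^2 | F_n] = X_n^2 + 1). By OST (τ has finite mean in a bounded region), E[M_τ] = E[M_0] = X_0^2 − 0 = 47^2 = 2209. Also E[M_τ] = E[X_τ^2] − E[τ]. The walk exits at 0 or 176, with P(hit 176 first) = 47/176, so E[X_τ^2] = 176^2 · 47/176 + 0 = 8272. Thus E[τ] = E[X_τ^2] − E[M_τ] = 8272 − 2209 = 6063 = 47(176 − 47) = 6063.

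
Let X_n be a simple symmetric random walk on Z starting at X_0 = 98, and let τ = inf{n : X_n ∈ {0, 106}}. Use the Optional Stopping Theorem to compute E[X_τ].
E[X_τ] = 98

X_n is a martingale and τ is a bounded-mean stopping time (indeed τ is finite a.s. with bounded expectation since the walk is in a bounded region). By the OST, E[X_τ] = E[X_0] = 98. Equivalently: E[X_τ] = 106 · P(hit 106 first) + 0 · P(hit 0 first) = 106 · (98/106) = 98.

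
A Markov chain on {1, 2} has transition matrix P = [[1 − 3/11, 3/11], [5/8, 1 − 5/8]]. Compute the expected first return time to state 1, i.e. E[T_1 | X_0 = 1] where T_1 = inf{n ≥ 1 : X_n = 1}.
E[T_1 | X_0 = 1] = 1/π_1 = 79/55

For an irreducible recurrent Markov chain with stationary distribution π, E[T_i | X_0 = i] = 1/π_i (Kac's formula). Here π_1 = (5/8)/(3/11 + 5/8) = (5/8)/(79/88) = 55/79, so E[T_1 | X_0 = 1] = 1/π_1 = (3/11 + 5/8)/(5/8) = (79/88)/(5/8) = 79/55.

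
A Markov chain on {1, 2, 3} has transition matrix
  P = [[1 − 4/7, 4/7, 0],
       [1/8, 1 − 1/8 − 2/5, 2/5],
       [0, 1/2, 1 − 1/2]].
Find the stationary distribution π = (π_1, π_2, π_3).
π = (35/323, 160/323, 128/323)

This is a birth-death chain on three states, which satisfies detailed balance: π_1 · P_{12} = π_2 · P_{21} and π_2 · P_{23} = π_3 · P_{32}.
From π_1 · 4/7 = π_2 · 1/8: π_2/π_1 = (4/7)/(1/8) = 32/7.
From π_2 · 2/5 = π_3 · 1/2: π_3/π_2 = (2/5)/(1/2) = 4/5.
Take π_1 proportional to 1; then unnormalized π = (1, 32/7, 128/35). Normalize by dividing by the sum 323/35:
  π = (35/323, 160/323, 128/323).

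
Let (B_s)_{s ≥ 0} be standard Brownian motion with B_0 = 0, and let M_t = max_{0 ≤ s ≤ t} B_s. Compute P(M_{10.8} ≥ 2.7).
P(M_{10.8} ≥ 2.7) = 2·P(B_{10.8} ≥ 2.7) = 2(1 − Φ(2.7/√10.8)) ≈ 0.4113

By the reflection principle for Brownian motion, P(M_t ≥ a) = 2 · P(B_t ≥ a) for a ≥ 0. Since B_t ~ N(0, t), P(B_t ≥ 2.7) = 1 − Φ(2.7/√t) = 1 − Φ(2.7/√10.8) = 1 − Φ(0.8216). So
  P(M_{10.8} ≥ 2.7) = 2(1 − Φ(0.8216)) ≈ 0.4113.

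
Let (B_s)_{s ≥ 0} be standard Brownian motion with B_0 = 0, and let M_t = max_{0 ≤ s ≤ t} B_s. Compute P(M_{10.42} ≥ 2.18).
P(M_{10.42} ≥ 2.18) = 2·P(B_{10.42} ≥ 2.18) = 2(1 − Φ(2.18/√10.42)) ≈ 0.4995

By the reflection principle for Brownian motion, P(M_t ≥ a) = 2 · P(B_t ≥ a) for a ≥ 0. Since B_t ~ N(0, t), P(B_t ≥ 2.18) = 1 − Φ(2.18/√t) = 1 − Φ(2.18/√10.42) = 1 − Φ(0.6753). So
  P(M_{10.42} ≥ 2.18) = 2(1 − Φ(0.6753)) ≈ 0.4995.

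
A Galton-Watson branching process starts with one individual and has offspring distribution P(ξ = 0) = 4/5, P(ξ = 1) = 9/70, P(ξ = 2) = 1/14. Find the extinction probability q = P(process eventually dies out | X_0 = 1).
q = 1

Mean offspring μ = 0·4/5 + 1·9/70 + 2·1/14 = 19/70 ≤ 1. For μ ≤ 1 with offspring not concentrated at 1, the Galton-Watson process goes extinct almost surely, so q = 1.
(Algebraic check: The pgf is f(s) = 4/5 + 9/70·s + 1/14·s². The extinction probability q is the smallest fixed point of f in [0, 1]. Setting s = f(s):
  1/14·s² + (9/70 − 1)·s + 4/5 = 0
  1/14·s² − (4/5 + 1/14)·s + 4/5 = 0
which factors as (s − 1)·(1/14·s − 4/5) = 0, giving roots s = 1 and s = (4/5)/(1/14) = 56/5. Since 56/5 ≥ 1, the smallest root in [0, 1] is s = 1.)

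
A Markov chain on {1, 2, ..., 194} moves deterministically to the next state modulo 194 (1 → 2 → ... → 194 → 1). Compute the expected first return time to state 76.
E[T_76 | X_0 = 76] = 194

The chain cycles deterministically, so starting at state 76 it returns in exactly 194 steps. Equivalently, the stationary distribution is uniform π_j = 1/194 for every state j, so by Kac's formula E[T_76] = 1/π_76 = 194.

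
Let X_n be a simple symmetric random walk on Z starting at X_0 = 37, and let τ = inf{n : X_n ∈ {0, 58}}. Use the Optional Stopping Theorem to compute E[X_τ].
E[X_τ] = 37

X_n is a martingale and τ is a bounded-mean stopping time (indeed τ is finite a.s. with bounded expectation since the walk is in a bounded region). By the OST, E[X_τ] = E[X_0] = 37. Equivalently: E[X_τ] = 58 · P(hit 58 first) + 0 · P(hit 0 first) = 58 · (37/58) = 37.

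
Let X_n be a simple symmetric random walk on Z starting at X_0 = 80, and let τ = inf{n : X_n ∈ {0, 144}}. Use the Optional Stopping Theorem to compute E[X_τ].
E[X_τ] = 80

X_n is a martingale and τ is a bounded-mean stopping time (indeed τ is finite a.s. with bounded expectation since the walk is in a bounded region). By the OST, E[X_τ] = E[X_0] = 80. Equivalently: E[X_τ] = 144 · P(hit 144 first) + 0 · P(hit 0 first) = 144 · (80/144) = 80.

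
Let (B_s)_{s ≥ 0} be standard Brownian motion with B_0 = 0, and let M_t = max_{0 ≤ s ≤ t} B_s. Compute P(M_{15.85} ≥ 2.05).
P(M_{15.85} ≥ 2.05) = 2·P(B_{15.85} ≥ 2.05) = 2(1 − Φ(2.05/√15.85)) ≈ 0.6066

By the reflection principle for Brownian motion, P(M_t ≥ a) = 2 · P(B_t ≥ a) for a ≥ 0. Since B_t ~ N(0, t), P(B_t ≥ 2.05) = 1 − Φ(2.05/√t) = 1 − Φ(2.05/√15.85) = 1 − Φ(0.5149). So
  P(M_{15.85} ≥ 2.05) = 2(1 − Φ(0.5149)) ≈ 0.6066.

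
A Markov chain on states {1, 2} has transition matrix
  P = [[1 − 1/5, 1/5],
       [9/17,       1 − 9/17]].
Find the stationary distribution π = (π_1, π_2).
π_1 = 45/62, π_2 = 17/62

Solve πP = π with π_1 + π_2 = 1. From πP = π: π_1 · (1 − 1/5) + π_2 · 9/17 = π_1 ⇒ π_2 · 9/17 = π_1 · 1/5 ⇒ π_2/π_1 = (1/5)/(9/17) = 17/45. Together with π_1 + π_2 = 1:
  π_1 = (9/17)/(1/5 + 9/17) = (9/17)/(62/85) = 45/62,
  π_2 = (1/5)/(1/5 + 9/17) = (1/5)/(62/85) = 17/62.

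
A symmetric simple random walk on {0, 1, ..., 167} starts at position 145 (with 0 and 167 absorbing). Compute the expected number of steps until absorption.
E[τ | X_0 = 145] = 3190

Let v_k = E[τ | X_0 = k]. Boundary: v_0 = v_167 = 0. Recurrence: v_k = 1 + (v_{k-1} + v_{k+1})/2 for 1 ≤ k ≤ 166. The particular solution to v_k − (v_{k-1} + v_{k+1})/2 = 1 is v_k = −k^2. Adding homogeneous solution A + B k and matching boundaries gives v_k = k (167 − k). Substituting k = 145: v_145 = 145 · 22 = 3190.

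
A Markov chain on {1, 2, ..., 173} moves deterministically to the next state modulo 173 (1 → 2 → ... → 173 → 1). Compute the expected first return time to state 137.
E[T_137 | X_0 = 137] = 173

The chain cycles deterministically, so starting at state 137 it returns in exactly 173 steps. Equivalently, the stationary distribution is uniform π_j = 1/173 for every state j, so by Kac's formula E[T_137] = 1/π_137 = 173.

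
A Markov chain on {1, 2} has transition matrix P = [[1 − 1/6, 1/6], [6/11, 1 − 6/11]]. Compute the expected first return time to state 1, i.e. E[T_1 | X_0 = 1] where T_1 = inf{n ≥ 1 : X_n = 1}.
E[T_1 | X_0 = 1] = 1/π_1 = 47/36

For an irreducible recurrent Markov chain with stationary distribution π, E[T_i | X_0 = i] = 1/π_i (Kac's formula). Here π_1 = (6/11)/(1/6 + 6/11) = (6/11)/(47/66) = 36/47, so E[T_1 | X_0 = 1] = 1/π_1 = (1/6 + 6/11)/(6/11) = (47/66)/(6/11) = 47/36.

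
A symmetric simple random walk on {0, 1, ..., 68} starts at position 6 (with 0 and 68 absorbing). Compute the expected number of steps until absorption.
E[τ | X_0 = 6] = 372

Let v_k = E[τ | X_0 = k]. Boundary: v_0 = v_68 = 0. Recurrence: v_k = 1 + (v_{k-1} + v_{k+1})/2 for 1 ≤ k ≤ 67. The particular solution to v_k − (v_{k-1} + v_{k+1})/2 = 1 is v_k = −k^2. Adding homogeneous solution A + B k and matching boundaries gives v_k = k (68 − k). Substituting k = 6: v_6 = 6 · 62 = 372.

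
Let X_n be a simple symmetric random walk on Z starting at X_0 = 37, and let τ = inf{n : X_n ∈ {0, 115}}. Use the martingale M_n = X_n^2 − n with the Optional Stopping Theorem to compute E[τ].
E[τ] = 2886

M_n = X_n^2 − n is a martingale (since E[X_{n+1}^2 | F_n] = X_n^2 + 1). By OST (τ has finite mean in a bounded region), E[M_τ] = E[M_0] = X_0^2 − 0 = 37^2 = 1369. Also E[M_τ] = E[X_τ^2] − E[τ]. The walk exits at 0 or 115, with P(hit 115 first) = 37/115, so E[X_τ^2] = 115^2 · 37/115 + 0 = 4255. Thus E[τ] = E[X_τ^2] − E[M_τ] = 4255 − 1369 = 2886 = 37(115 − 37) = 2886.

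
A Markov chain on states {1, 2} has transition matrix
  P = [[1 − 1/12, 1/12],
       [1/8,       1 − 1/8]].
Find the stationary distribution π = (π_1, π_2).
π_1 = 3/5, π_2 = 2/5

Solve πP = π with π_1 + π_2 = 1. From πP = π: π_1 · (1 − 1/12) + π_2 · 1/8 = π_1 ⇒ π_2 · 1/8 = π_1 · 1/12 ⇒ π_2/π_1 = (1/12)/(1/8) = 2/3. Together with π_1 + π_2 = 1:
  π_1 = (1/8)/(1/12 + 1/8) = (1/8)/(5/24) = 3/5,
  π_2 = (1/12)/(1/12 + 1/8) = (1/12)/(5/24) = 2/5.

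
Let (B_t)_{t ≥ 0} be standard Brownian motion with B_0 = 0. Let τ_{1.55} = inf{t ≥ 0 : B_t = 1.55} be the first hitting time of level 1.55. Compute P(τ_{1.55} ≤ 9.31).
P(τ_{1.55} ≤ 9.31) = 2(1 − Φ(1.55/√9.31)) = 2(1 − Φ(0.5080)) ≈ 0.6115

By the reflection principle for standard BM, P(τ_b ≤ t) = 2 · P(B_t ≥ b). Since B_t ~ N(0, t), P(B_t ≥ 1.55) = 1 − Φ(1.55/√t) = 1 − Φ(1.55/√9.31) = 1 − Φ(0.5080) ≈ 0.30573. Doubling: P(τ_{1.55} ≤ 9.31) ≈ 2 · 0.30573 = 0.61146 ≈ 0.6115.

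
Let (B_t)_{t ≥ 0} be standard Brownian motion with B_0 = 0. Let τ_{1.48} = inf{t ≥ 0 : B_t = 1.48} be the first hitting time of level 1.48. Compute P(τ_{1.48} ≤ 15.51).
P(τ_{1.48} ≤ 15.51) = 2(1 − Φ(1.48/√15.51)) = 2(1 − Φ(0.3758)) ≈ 0.7071

By the reflection principle for standard BM, P(τ_b ≤ t) = 2 · P(B_t ≥ b). Since B_t ~ N(0, t), P(B_t ≥ 1.48) = 1 − Φ(1.48/√t) = 1 − Φ(1.48/√15.51) = 1 − Φ(0.3758) ≈ 0.35353. Doubling: P(τ_{1.48} ≤ 15.51) ≈ 2 · 0.35353 = 0.70706 ≈ 0.7071.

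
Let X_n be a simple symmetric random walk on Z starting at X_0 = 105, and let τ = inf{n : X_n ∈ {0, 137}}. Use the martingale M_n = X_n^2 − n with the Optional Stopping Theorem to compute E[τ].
E[τ] = 3360

M_n = X_n^2 − n is a martingale (since E[X_{n+1}^2 | F_n] = X_n^2 + 1). By OST (τ has finite mean in a bounded region), E[M_τ] = E[M_0] = X_0^2 − 0 = 105^2 = 11025. Also E[M_τ] = E[X_τ^2] − E[τ]. The walk exits at 0 or 137, with P(hit 137 first) = 105/137, so E[X_τ^2] = 137^2 · 105/137 + 0 = 14385. Thus E[τ] = E[X_τ^2] − E[M_τ] = 14385 − 11025 = 3360 = 105(137 − 105) = 3360.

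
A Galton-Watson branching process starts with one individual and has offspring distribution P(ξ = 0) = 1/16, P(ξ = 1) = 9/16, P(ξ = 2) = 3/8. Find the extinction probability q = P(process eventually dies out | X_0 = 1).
q = 1/6

The pgf is f(s) = 1/16 + 9/16·s + 3/8·s². The extinction probability q is the smallest fixed point of f in [0, 1]. Setting s = f(s):
  3/8·s² + (9/16 − 1)·s + 1/16 = 0
  3/8·s² − (1/16 + 3/8)·s + 1/16 = 0
which factors as (s − 1)·(3/8·s − 1/16) = 0, giving roots s = 1 and s = (1/16)/(3/8) = 1/6.
Mean offspring μ = 9/16 + 2·3/8 = 21/16 > 1 (supercritical), so q < 1. The extinction probability is the smaller root: q = (1/16)/(3/8) = 1/6.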